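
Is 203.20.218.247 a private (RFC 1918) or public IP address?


RFC 1918 private ranges:
  10.0.0.0/8 (10.0.0.0 - 10.255.255.255)
  172.16.0.0/12 (172.16.0.0 - 172.31.255.255)
  192.168.0.0/16 (192.168.0.0 - 192.168.255.255)
Public (not in any RFC 1918 range)


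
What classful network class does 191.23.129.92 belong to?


First octet: 191
Binary: 10111111
10xxxxxx -> Class B (128-191)
Class B, default mask 255.255.0.0 (/16)


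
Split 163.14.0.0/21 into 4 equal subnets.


New prefix = 21 + 2 = 23
Each subnet has 512 addresses
  163.14.0.0/23
  163.14.2.0/23
  163.14.4.0/23
  163.14.6.0/23
Subnets: 163.14.0.0/23, 163.14.2.0/23, 163.14.4.0/23, 163.14.6.0/23


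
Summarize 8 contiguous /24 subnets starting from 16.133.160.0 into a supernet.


Original prefix: /24
Number of subnets: 8 = 2^3
New prefix = 24 - 3 = 21
Supernet: 16.133.160.0/21


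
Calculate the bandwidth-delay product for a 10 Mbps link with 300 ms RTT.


BDP = bandwidth * RTT
= 10 Mbps * 300 ms
= 10 * 1e6 * 300 / 1000 bits
= 3000000 bits
= 375000 bytes
= 366.2109 KB
BDP = 3000000 bits (375000 bytes)


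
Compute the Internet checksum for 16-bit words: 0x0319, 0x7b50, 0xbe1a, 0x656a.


Sum all words (with carry folding):
+ 0x0319 = 0x0319
+ 0x7b50 = 0x7e69
+ 0xbe1a = 0x3c84
+ 0x656a = 0xa1ee
One's complement: ~0xa1ee
Checksum = 0x5e11


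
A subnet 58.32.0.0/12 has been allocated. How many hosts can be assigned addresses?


Host bits = 32 - 12 = 20
Total addresses = 2^20 = 1048576
Usable = total - 2 (network and broadcast)
Usable hosts: 1048574


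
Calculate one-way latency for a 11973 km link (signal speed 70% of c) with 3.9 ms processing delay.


Speed = 0.7 * 3e5 km/s = 210000 km/s
Propagation delay = 11973 / 210000 = 0.057 s = 57.0143 ms
Processing delay = 3.9 ms
Total one-way latency = 60.9143 ms


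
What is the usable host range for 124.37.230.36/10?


Network: 124.0.0.0
Broadcast: 124.63.255.255
First usable = network + 1
Last usable = broadcast - 1
Range: 124.0.0.1 to 124.63.255.254


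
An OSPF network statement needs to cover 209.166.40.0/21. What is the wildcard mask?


Subnet mask: 255.255.248.0
Wildcard = 255.255.255.255 - subnet mask
255 - 255 = 0
255 - 255 = 0
255 - 248 = 7
255 - 0 = 255
Wildcard: 0.0.7.255


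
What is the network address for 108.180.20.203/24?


IP:   01101100.10110100.00010100.11001011
Mask: 11111111.11111111.11111111.00000000
AND operation:
Net:  01101100.10110100.00010100.00000000
Network: 108.180.20.0/24


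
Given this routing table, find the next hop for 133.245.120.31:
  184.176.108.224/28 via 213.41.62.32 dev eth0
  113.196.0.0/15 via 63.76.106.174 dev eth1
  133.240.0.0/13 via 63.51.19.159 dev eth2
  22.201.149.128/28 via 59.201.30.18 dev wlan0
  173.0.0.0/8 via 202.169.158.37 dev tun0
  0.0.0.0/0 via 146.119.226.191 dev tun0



Longest prefix match for 133.245.120.31:
  /28 184.176.108.224: no
  /15 113.196.0.0: no
  /13 133.240.0.0: MATCH
  /28 22.201.149.128: no
  /8 173.0.0.0: no
  /0 0.0.0.0: MATCH
Selected: next-hop 63.51.19.159 via eth2 (matched /13)


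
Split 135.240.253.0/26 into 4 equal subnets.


New prefix = 26 + 2 = 28
Each subnet has 16 addresses
  135.240.253.0/28
  135.240.253.16/28
  135.240.253.32/28
  135.240.253.48/28
Subnets: 135.240.253.0/28, 135.240.253.16/28, 135.240.253.32/28, 135.240.253.48/28


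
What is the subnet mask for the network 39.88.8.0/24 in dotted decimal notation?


/24 means 24 network bits, 8 host bits
Binary: 11111111111111111111111100000000
Mask: 255.255.255.0


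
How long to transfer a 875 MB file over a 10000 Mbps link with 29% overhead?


Effective throughput = 10000 * (1 - 29/100) = 7100 Mbps
File size in Mb = 875 * 8 = 7000 Mb
Time = 7000 / 7100
Time = 0.9859 seconds


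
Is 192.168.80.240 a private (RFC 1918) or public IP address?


RFC 1918 private ranges:
  10.0.0.0/8 (10.0.0.0 - 10.255.255.255)
  172.16.0.0/12 (172.16.0.0 - 172.31.255.255)
  192.168.0.0/16 (192.168.0.0 - 192.168.255.255)
Private (in 192.168.0.0/16)


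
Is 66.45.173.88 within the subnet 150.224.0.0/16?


Subnet network: 150.224.0.0
Test IP AND mask: 66.45.0.0
No, 66.45.173.88 is not in 150.224.0.0/16


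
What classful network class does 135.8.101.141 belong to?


First octet: 135
Binary: 10000111
10xxxxxx -> Class B (128-191)
Class B, default mask 255.255.0.0 (/16)


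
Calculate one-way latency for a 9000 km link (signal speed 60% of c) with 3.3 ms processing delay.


Speed = 0.6 * 3e5 km/s = 180000 km/s
Propagation delay = 9000 / 180000 = 0.05 s = 50 ms
Processing delay = 3.3 ms
Total one-way latency = 53.3 ms


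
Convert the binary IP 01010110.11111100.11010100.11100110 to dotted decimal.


01010110 = 86
11111100 = 252
11010100 = 212
11100110 = 230
IP: 86.252.212.230


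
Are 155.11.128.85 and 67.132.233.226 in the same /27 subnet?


Mask: 255.255.255.224
155.11.128.85 AND mask = 155.11.128.64
67.132.233.226 AND mask = 67.132.233.224
No, different subnets (155.11.128.64 vs 67.132.233.224)


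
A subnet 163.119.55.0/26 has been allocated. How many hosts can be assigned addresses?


Host bits = 32 - 26 = 6
Total addresses = 2^6 = 64
Usable = total - 2 (network and broadcast)
Usable hosts: 62


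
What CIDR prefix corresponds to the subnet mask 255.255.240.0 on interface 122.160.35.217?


Binary: 11111111.11111111.11110000.00000000
Count leading 1s
Prefix: /20


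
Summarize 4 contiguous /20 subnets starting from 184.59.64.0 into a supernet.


Original prefix: /20
Number of subnets: 4 = 2^2
New prefix = 20 - 2 = 18
Supernet: 184.59.64.0/18


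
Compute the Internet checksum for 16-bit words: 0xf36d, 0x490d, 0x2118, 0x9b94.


Sum all words (with carry folding):
+ 0xf36d = 0xf36d
+ 0x490d = 0x3c7b
+ 0x2118 = 0x5d93
+ 0x9b94 = 0xf927
One's complement: ~0xf927
Checksum = 0x06d8


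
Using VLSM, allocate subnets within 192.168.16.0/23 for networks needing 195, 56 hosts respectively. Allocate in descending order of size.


195 hosts -> /24 (254 usable): 192.168.16.0/24
56 hosts -> /26 (62 usable): 192.168.17.0/26
Allocation: 192.168.16.0/24 (195 hosts, 254 usable); 192.168.17.0/26 (56 hosts, 62 usable)


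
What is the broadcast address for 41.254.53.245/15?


Network: 41.254.0.0/15
Host bits = 17
Set all host bits to 1:
Broadcast: 41.255.255.255


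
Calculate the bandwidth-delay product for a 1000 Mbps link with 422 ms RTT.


BDP = bandwidth * RTT
= 1000 Mbps * 422 ms
= 1000 * 1e6 * 422 / 1000 bits
= 422000000 bits
= 52750000 bytes
= 51513.6719 KB
BDP = 422000000 bits (52750000 bytes)


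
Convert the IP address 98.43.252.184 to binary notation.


98 = 01100010
43 = 00101011
252 = 11111100
184 = 10111000
Binary: 01100010.00101011.11111100.10111000


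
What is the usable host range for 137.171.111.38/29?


Network: 137.171.111.32
Broadcast: 137.171.111.39
First usable = network + 1
Last usable = broadcast - 1
Range: 137.171.111.33 to 137.171.111.38


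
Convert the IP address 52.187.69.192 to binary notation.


52 = 00110100
187 = 10111011
69 = 01000101
192 = 11000000
Binary: 00110100.10111011.01000101.11000000


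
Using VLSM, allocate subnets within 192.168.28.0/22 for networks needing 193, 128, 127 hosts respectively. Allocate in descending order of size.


193 hosts -> /24 (254 usable): 192.168.28.0/24
128 hosts -> /24 (254 usable): 192.168.29.0/24
127 hosts -> /24 (254 usable): 192.168.30.0/24
Allocation: 192.168.28.0/24 (193 hosts, 254 usable); 192.168.29.0/24 (128 hosts, 254 usable); 192.168.30.0/24 (127 hosts, 254 usable)


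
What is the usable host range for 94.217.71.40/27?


Network: 94.217.71.32
Broadcast: 94.217.71.63
First usable = network + 1
Last usable = broadcast - 1
Range: 94.217.71.33 to 94.217.71.62


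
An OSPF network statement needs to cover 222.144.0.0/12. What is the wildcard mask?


Subnet mask: 255.240.0.0
Wildcard = 255.255.255.255 - subnet mask
255 - 255 = 0
255 - 240 = 15
255 - 0 = 255
255 - 0 = 255
Wildcard: 0.15.255.255


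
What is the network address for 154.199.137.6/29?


IP:   10011010.11000111.10001001.00000110
Mask: 11111111.11111111.11111111.11111000
AND operation:
Net:  10011010.11000111.10001001.00000000
Network: 154.199.137.0/29


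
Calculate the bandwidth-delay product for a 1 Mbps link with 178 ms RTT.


BDP = bandwidth * RTT
= 1 Mbps * 178 ms
= 1 * 1e6 * 178 / 1000 bits
= 178000 bits
= 22250 bytes
= 21.7285 KB
BDP = 178000 bits (22250 bytes)


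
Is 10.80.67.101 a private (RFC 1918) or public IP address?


RFC 1918 private ranges:
  10.0.0.0/8 (10.0.0.0 - 10.255.255.255)
  172.16.0.0/12 (172.16.0.0 - 172.31.255.255)
  192.168.0.0/16 (192.168.0.0 - 192.168.255.255)
Private (in 10.0.0.0/8)


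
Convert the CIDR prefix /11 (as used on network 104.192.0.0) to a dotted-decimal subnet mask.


/11 means 11 network bits, 21 host bits
Binary: 11111111111000000000000000000000
Mask: 255.224.0.0


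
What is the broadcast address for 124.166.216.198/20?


Network: 124.166.208.0/20
Host bits = 12
Set all host bits to 1:
Broadcast: 124.166.223.255


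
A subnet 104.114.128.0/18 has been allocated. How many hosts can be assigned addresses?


Host bits = 32 - 18 = 14
Total addresses = 2^14 = 16384
Usable = total - 2 (network and broadcast)
Usable hosts: 16382


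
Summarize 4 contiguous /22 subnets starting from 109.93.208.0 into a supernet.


Original prefix: /22
Number of subnets: 4 = 2^2
New prefix = 22 - 2 = 20
Supernet: 109.93.208.0/20


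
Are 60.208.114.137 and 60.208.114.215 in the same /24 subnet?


Mask: 255.255.255.0
60.208.114.137 AND mask = 60.208.114.0
60.208.114.215 AND mask = 60.208.114.0
Yes, same subnet (60.208.114.0)


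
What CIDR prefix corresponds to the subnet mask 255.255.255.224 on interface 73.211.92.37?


Binary: 11111111.11111111.11111111.11100000
Count leading 1s
Prefix: /27


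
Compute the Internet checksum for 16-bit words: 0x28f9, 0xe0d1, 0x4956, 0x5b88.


Sum all words (with carry folding):
+ 0x28f9 = 0x28f9
+ 0xe0d1 = 0x09cb
+ 0x4956 = 0x5321
+ 0x5b88 = 0xaea9
One's complement: ~0xaea9
Checksum = 0x5156


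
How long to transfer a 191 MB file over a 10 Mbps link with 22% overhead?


Effective throughput = 10 * (1 - 22/100) = 7.8 Mbps
File size in Mb = 191 * 8 = 1528 Mb
Time = 1528 / 7.8
Time = 195.8974 seconds


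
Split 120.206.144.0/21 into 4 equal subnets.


New prefix = 21 + 2 = 23
Each subnet has 512 addresses
  120.206.144.0/23
  120.206.146.0/23
  120.206.148.0/23
  120.206.150.0/23
Subnets: 120.206.144.0/23, 120.206.146.0/23, 120.206.148.0/23, 120.206.150.0/23


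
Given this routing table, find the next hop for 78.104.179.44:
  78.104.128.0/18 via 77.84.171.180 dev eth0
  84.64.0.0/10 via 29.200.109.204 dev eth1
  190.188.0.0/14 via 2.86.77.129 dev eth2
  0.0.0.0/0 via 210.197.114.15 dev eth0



Longest prefix match for 78.104.179.44:
  /18 78.104.128.0: MATCH
  /10 84.64.0.0: no
  /14 190.188.0.0: no
  /0 0.0.0.0: MATCH
Selected: next-hop 77.84.171.180 via eth0 (matched /18)


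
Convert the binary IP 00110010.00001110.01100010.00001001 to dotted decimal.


00110010 = 50
00001110 = 14
01100010 = 98
00001001 = 9
IP: 50.14.98.9


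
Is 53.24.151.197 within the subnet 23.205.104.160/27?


Subnet network: 23.205.104.160
Test IP AND mask: 53.24.151.192
No, 53.24.151.197 is not in 23.205.104.160/27


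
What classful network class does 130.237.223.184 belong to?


First octet: 130
Binary: 10000010
10xxxxxx -> Class B (128-191)
Class B, default mask 255.255.0.0 (/16)


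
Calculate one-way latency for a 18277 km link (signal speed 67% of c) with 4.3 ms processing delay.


Speed = 0.67 * 3e5 km/s = 201000 km/s
Propagation delay = 18277 / 201000 = 0.0909 s = 90.9303 ms
Processing delay = 4.3 ms
Total one-way latency = 95.2303 ms


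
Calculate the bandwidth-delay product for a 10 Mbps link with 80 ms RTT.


BDP = bandwidth * RTT
= 10 Mbps * 80 ms
= 10 * 1e6 * 80 / 1000 bits
= 800000 bits
= 100000 bytes
= 97.6562 KB
BDP = 800000 bits (100000 bytes)


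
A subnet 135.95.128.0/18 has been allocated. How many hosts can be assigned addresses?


Host bits = 32 - 18 = 14
Total addresses = 2^14 = 16384
Usable = total - 2 (network and broadcast)
Usable hosts: 16382


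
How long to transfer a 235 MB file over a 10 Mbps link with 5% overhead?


Effective throughput = 10 * (1 - 5/100) = 9.5 Mbps
File size in Mb = 235 * 8 = 1880 Mb
Time = 1880 / 9.5
Time = 197.8947 seconds


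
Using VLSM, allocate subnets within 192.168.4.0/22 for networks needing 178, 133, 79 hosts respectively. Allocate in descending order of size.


178 hosts -> /24 (254 usable): 192.168.4.0/24
133 hosts -> /24 (254 usable): 192.168.5.0/24
79 hosts -> /25 (126 usable): 192.168.6.0/25
Allocation: 192.168.4.0/24 (178 hosts, 254 usable); 192.168.5.0/24 (133 hosts, 254 usable); 192.168.6.0/25 (79 hosts, 126 usable)


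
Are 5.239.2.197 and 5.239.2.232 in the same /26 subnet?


Mask: 255.255.255.192
5.239.2.197 AND mask = 5.239.2.192
5.239.2.232 AND mask = 5.239.2.192
Yes, same subnet (5.239.2.192)


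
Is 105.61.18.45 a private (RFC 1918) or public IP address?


RFC 1918 private ranges:
  10.0.0.0/8 (10.0.0.0 - 10.255.255.255)
  172.16.0.0/12 (172.16.0.0 - 172.31.255.255)
  192.168.0.0/16 (192.168.0.0 - 192.168.255.255)
Public (not in any RFC 1918 range)


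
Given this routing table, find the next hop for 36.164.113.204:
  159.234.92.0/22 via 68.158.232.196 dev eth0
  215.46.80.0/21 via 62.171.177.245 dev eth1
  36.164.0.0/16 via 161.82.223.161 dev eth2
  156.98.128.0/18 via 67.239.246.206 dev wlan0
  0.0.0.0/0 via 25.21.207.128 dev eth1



Longest prefix match for 36.164.113.204:
  /22 159.234.92.0: no
  /21 215.46.80.0: no
  /16 36.164.0.0: MATCH
  /18 156.98.128.0: no
  /0 0.0.0.0: MATCH
Selected: next-hop 161.82.223.161 via eth2 (matched /16)


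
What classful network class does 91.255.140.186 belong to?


First octet: 91
Binary: 01011011
0xxxxxxx -> Class A (1-126)
Class A, default mask 255.0.0.0 (/8)


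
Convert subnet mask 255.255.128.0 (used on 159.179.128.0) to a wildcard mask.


Subnet mask: 255.255.128.0
Wildcard = 255.255.255.255 - subnet mask
255 - 255 = 0
255 - 255 = 0
255 - 128 = 127
255 - 0 = 255
Wildcard: 0.0.127.255


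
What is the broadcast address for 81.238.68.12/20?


Network: 81.238.64.0/20
Host bits = 12
Set all host bits to 1:
Broadcast: 81.238.79.255


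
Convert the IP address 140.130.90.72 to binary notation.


140 = 10001100
130 = 10000010
90 = 01011010
72 = 01001000
Binary: 10001100.10000010.01011010.01001000


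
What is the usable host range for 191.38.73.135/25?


Network: 191.38.73.128
Broadcast: 191.38.73.255
First usable = network + 1
Last usable = broadcast - 1
Range: 191.38.73.129 to 191.38.73.254


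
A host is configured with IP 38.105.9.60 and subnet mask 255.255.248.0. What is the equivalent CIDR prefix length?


Binary: 11111111.11111111.11111000.00000000
Count leading 1s
Prefix: /21


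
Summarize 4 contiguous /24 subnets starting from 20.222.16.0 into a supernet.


Original prefix: /24
Number of subnets: 4 = 2^2
New prefix = 24 - 2 = 22
Supernet: 20.222.16.0/22


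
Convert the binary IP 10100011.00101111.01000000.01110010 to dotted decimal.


10100011 = 163
00101111 = 47
01000000 = 64
01110010 = 114
IP: 163.47.64.114


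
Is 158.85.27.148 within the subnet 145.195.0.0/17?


Subnet network: 145.195.0.0
Test IP AND mask: 158.85.0.0
No, 158.85.27.148 is not in 145.195.0.0/17


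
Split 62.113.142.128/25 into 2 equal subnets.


New prefix = 25 + 1 = 26
Each subnet has 64 addresses
  62.113.142.128/26
  62.113.142.192/26
Subnets: 62.113.142.128/26, 62.113.142.192/26


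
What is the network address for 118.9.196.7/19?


IP:   01110110.00001001.11000100.00000111
Mask: 11111111.11111111.11100000.00000000
AND operation:
Net:  01110110.00001001.11000000.00000000
Network: 118.9.192.0/19


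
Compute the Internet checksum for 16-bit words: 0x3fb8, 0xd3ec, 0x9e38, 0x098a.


Sum all words (with carry folding):
+ 0x3fb8 = 0x3fb8
+ 0xd3ec = 0x13a5
+ 0x9e38 = 0xb1dd
+ 0x098a = 0xbb67
One's complement: ~0xbb67
Checksum = 0x4498


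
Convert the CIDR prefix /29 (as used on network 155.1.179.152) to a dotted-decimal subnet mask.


/29 means 29 network bits, 3 host bits
Binary: 11111111111111111111111111111000
Mask: 255.255.255.248


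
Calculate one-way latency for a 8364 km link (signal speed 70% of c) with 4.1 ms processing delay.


Speed = 0.7 * 3e5 km/s = 210000 km/s
Propagation delay = 8364 / 210000 = 0.0398 s = 39.8286 ms
Processing delay = 4.1 ms
Total one-way latency = 43.9286 ms


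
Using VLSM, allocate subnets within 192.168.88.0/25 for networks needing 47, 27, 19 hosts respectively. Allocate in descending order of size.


47 hosts -> /26 (62 usable): 192.168.88.0/26
27 hosts -> /27 (30 usable): 192.168.88.64/27
19 hosts -> /27 (30 usable): 192.168.88.96/27
Allocation: 192.168.88.0/26 (47 hosts, 62 usable); 192.168.88.64/27 (27 hosts, 30 usable); 192.168.88.96/27 (19 hosts, 30 usable)


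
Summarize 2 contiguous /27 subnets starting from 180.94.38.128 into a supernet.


Original prefix: /27
Number of subnets: 2 = 2^1
New prefix = 27 - 1 = 26
Supernet: 180.94.38.128/26


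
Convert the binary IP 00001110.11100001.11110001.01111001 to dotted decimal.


00001110 = 14
11100001 = 225
11110001 = 241
01111001 = 121
IP: 14.225.241.121


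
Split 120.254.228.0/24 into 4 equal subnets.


New prefix = 24 + 2 = 26
Each subnet has 64 addresses
  120.254.228.0/26
  120.254.228.64/26
  120.254.228.128/26
  120.254.228.192/26
Subnets: 120.254.228.0/26, 120.254.228.64/26, 120.254.228.128/26, 120.254.228.192/26


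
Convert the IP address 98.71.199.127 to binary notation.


98 = 01100010
71 = 01000111
199 = 11000111
127 = 01111111
Binary: 01100010.01000111.11000111.01111111


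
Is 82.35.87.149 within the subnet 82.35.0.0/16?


Subnet network: 82.35.0.0
Test IP AND mask: 82.35.0.0
Yes, 82.35.87.149 is in 82.35.0.0/16


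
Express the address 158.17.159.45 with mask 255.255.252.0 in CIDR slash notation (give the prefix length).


Binary: 11111111.11111111.11111100.00000000
Count leading 1s
Prefix: /22


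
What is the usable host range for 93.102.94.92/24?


Network: 93.102.94.0
Broadcast: 93.102.94.255
First usable = network + 1
Last usable = broadcast - 1
Range: 93.102.94.1 to 93.102.94.254


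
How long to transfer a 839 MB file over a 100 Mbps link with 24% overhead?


Effective throughput = 100 * (1 - 24/100) = 76 Mbps
File size in Mb = 839 * 8 = 6712 Mb
Time = 6712 / 76
Time = 88.3158 seconds


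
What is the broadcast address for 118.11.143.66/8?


Network: 118.0.0.0/8
Host bits = 24
Set all host bits to 1:
Broadcast: 118.255.255.255


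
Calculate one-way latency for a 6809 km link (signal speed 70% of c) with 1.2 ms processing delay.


Speed = 0.7 * 3e5 km/s = 210000 km/s
Propagation delay = 6809 / 210000 = 0.0324 s = 32.4238 ms
Processing delay = 1.2 ms
Total one-way latency = 33.6238 ms


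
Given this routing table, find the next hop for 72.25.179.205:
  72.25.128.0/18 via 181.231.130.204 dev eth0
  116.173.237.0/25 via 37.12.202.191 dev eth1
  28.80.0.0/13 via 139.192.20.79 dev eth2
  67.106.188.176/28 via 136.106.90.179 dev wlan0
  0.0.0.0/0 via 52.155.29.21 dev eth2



Longest prefix match for 72.25.179.205:
  /18 72.25.128.0: MATCH
  /25 116.173.237.0: no
  /13 28.80.0.0: no
  /28 67.106.188.176: no
  /0 0.0.0.0: MATCH
Selected: next-hop 181.231.130.204 via eth0 (matched /18)


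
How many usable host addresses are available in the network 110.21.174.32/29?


Host bits = 32 - 29 = 3
Total addresses = 2^3 = 8
Usable = total - 2 (network and broadcast)
Usable hosts: 6


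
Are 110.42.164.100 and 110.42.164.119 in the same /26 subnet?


Mask: 255.255.255.192
110.42.164.100 AND mask = 110.42.164.64
110.42.164.119 AND mask = 110.42.164.64
Yes, same subnet (110.42.164.64)


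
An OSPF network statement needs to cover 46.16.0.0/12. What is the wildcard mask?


Subnet mask: 255.240.0.0
Wildcard = 255.255.255.255 - subnet mask
255 - 255 = 0
255 - 240 = 15
255 - 0 = 255
255 - 0 = 255
Wildcard: 0.15.255.255


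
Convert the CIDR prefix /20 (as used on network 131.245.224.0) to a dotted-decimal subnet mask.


/20 means 20 network bits, 12 host bits
Binary: 11111111111111111111000000000000
Mask: 255.255.240.0


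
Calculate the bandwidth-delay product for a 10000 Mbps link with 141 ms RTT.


BDP = bandwidth * RTT
= 10000 Mbps * 141 ms
= 10000 * 1e6 * 141 / 1000 bits
= 1410000000 bits
= 176250000 bytes
= 172119.1406 KB
BDP = 1410000000 bits (176250000 bytes)


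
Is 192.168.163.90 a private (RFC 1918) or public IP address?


RFC 1918 private ranges:
  10.0.0.0/8 (10.0.0.0 - 10.255.255.255)
  172.16.0.0/12 (172.16.0.0 - 172.31.255.255)
  192.168.0.0/16 (192.168.0.0 - 192.168.255.255)
Private (in 192.168.0.0/16)


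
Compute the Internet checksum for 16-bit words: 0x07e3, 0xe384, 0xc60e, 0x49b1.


Sum all words (with carry folding):
+ 0x07e3 = 0x07e3
+ 0xe384 = 0xeb67
+ 0xc60e = 0xb176
+ 0x49b1 = 0xfb27
One's complement: ~0xfb27
Checksum = 0x04d8


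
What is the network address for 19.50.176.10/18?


IP:   00010011.00110010.10110000.00001010
Mask: 11111111.11111111.11000000.00000000
AND operation:
Net:  00010011.00110010.10000000.00000000
Network: 19.50.128.0/18


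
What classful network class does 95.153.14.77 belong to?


First octet: 95
Binary: 01011111
0xxxxxxx -> Class A (1-126)
Class A, default mask 255.0.0.0 (/8)


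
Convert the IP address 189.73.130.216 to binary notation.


189 = 10111101
73 = 01001001
130 = 10000010
216 = 11011000
Binary: 10111101.01001001.10000010.11011000


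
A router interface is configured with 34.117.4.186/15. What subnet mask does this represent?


/15 means 15 network bits, 17 host bits
Binary: 11111111111111100000000000000000
Mask: 255.254.0.0


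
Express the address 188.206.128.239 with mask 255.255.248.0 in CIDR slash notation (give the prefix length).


Binary: 11111111.11111111.11111000.00000000
Count leading 1s
Prefix: /21


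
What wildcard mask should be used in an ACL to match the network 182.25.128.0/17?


Subnet mask: 255.255.128.0
Wildcard = 255.255.255.255 - subnet mask
255 - 255 = 0
255 - 255 = 0
255 - 128 = 127
255 - 0 = 255
Wildcard: 0.0.127.255


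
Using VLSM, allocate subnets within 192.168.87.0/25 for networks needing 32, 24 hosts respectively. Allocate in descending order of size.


32 hosts -> /26 (62 usable): 192.168.87.0/26
24 hosts -> /27 (30 usable): 192.168.87.64/27
Allocation: 192.168.87.0/26 (32 hosts, 62 usable); 192.168.87.64/27 (24 hosts, 30 usable)


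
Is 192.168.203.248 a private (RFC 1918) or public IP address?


RFC 1918 private ranges:
  10.0.0.0/8 (10.0.0.0 - 10.255.255.255)
  172.16.0.0/12 (172.16.0.0 - 172.31.255.255)
  192.168.0.0/16 (192.168.0.0 - 192.168.255.255)
Private (in 192.168.0.0/16)


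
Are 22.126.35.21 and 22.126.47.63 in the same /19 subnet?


Mask: 255.255.224.0
22.126.35.21 AND mask = 22.126.32.0
22.126.47.63 AND mask = 22.126.32.0
Yes, same subnet (22.126.32.0)


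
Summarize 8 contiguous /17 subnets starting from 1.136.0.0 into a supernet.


Original prefix: /17
Number of subnets: 8 = 2^3
New prefix = 17 - 3 = 14
Supernet: 1.136.0.0/14


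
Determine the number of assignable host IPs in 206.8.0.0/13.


Host bits = 32 - 13 = 19
Total addresses = 2^19 = 524288
Usable = total - 2 (network and broadcast)
Usable hosts: 524286


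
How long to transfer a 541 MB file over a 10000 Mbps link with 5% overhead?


Effective throughput = 10000 * (1 - 5/100) = 9500 Mbps
File size in Mb = 541 * 8 = 4328 Mb
Time = 4328 / 9500
Time = 0.4556 seconds


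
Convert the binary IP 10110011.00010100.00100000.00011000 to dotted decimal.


10110011 = 179
00010100 = 20
00100000 = 32
00011000 = 24
IP: 179.20.32.24


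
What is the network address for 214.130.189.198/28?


IP:   11010110.10000010.10111101.11000110
Mask: 11111111.11111111.11111111.11110000
AND operation:
Net:  11010110.10000010.10111101.11000000
Network: 214.130.189.192/28


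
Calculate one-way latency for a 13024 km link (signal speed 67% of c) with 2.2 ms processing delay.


Speed = 0.67 * 3e5 km/s = 201000 km/s
Propagation delay = 13024 / 201000 = 0.0648 s = 64.796 ms
Processing delay = 2.2 ms
Total one-way latency = 66.996 ms


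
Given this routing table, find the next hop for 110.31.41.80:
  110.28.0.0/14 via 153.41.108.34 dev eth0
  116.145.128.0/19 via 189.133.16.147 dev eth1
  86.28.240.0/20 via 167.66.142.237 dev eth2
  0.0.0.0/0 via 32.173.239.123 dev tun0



Longest prefix match for 110.31.41.80:
  /14 110.28.0.0: MATCH
  /19 116.145.128.0: no
  /20 86.28.240.0: no
  /0 0.0.0.0: MATCH
Selected: next-hop 153.41.108.34 via eth0 (matched /14)


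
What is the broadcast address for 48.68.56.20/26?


Network: 48.68.56.0/26
Host bits = 6
Set all host bits to 1:
Broadcast: 48.68.56.63


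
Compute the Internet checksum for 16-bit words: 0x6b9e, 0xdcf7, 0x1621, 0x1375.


Sum all words (with carry folding):
+ 0x6b9e = 0x6b9e
+ 0xdcf7 = 0x4896
+ 0x1621 = 0x5eb7
+ 0x1375 = 0x722c
One's complement: ~0x722c
Checksum = 0x8dd3


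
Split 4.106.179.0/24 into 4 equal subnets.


New prefix = 24 + 2 = 26
Each subnet has 64 addresses
  4.106.179.0/26
  4.106.179.64/26
  4.106.179.128/26
  4.106.179.192/26
Subnets: 4.106.179.0/26, 4.106.179.64/26, 4.106.179.128/26, 4.106.179.192/26


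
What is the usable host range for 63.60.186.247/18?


Network: 63.60.128.0
Broadcast: 63.60.191.255
First usable = network + 1
Last usable = broadcast - 1
Range: 63.60.128.1 to 63.60.191.254


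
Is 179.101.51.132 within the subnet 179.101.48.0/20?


Subnet network: 179.101.48.0
Test IP AND mask: 179.101.48.0
Yes, 179.101.51.132 is in 179.101.48.0/20


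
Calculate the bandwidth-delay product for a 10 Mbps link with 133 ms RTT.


BDP = bandwidth * RTT
= 10 Mbps * 133 ms
= 10 * 1e6 * 133 / 1000 bits
= 1330000 bits
= 166250 bytes
= 162.3535 KB
BDP = 1330000 bits (166250 bytes)


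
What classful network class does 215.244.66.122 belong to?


First octet: 215
Binary: 11010111
110xxxxx -> Class C (192-223)
Class C, default mask 255.255.255.0 (/24)


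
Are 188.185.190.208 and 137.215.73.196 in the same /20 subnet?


Mask: 255.255.240.0
188.185.190.208 AND mask = 188.185.176.0
137.215.73.196 AND mask = 137.215.64.0
No, different subnets (188.185.176.0 vs 137.215.64.0)


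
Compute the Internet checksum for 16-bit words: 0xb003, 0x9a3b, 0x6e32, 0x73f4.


Sum all words (with carry folding):
+ 0xb003 = 0xb003
+ 0x9a3b = 0x4a3f
+ 0x6e32 = 0xb871
+ 0x73f4 = 0x2c66
One's complement: ~0x2c66
Checksum = 0xd399


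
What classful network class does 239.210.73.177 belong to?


First octet: 239
Binary: 11101111
1110xxxx -> Class D (224-239)
Class D (multicast), default mask N/A


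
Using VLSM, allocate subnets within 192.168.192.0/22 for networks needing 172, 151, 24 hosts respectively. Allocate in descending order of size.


172 hosts -> /24 (254 usable): 192.168.192.0/24
151 hosts -> /24 (254 usable): 192.168.193.0/24
24 hosts -> /27 (30 usable): 192.168.194.0/27
Allocation: 192.168.192.0/24 (172 hosts, 254 usable); 192.168.193.0/24 (151 hosts, 254 usable); 192.168.194.0/27 (24 hosts, 30 usable)


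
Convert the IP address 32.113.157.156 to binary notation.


32 = 00100000
113 = 01110001
157 = 10011101
156 = 10011100
Binary: 00100000.01110001.10011101.10011100


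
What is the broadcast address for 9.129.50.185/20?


Network: 9.129.48.0/20
Host bits = 12
Set all host bits to 1:
Broadcast: 9.129.63.255


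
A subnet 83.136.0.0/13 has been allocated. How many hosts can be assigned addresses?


Host bits = 32 - 13 = 19
Total addresses = 2^19 = 524288
Usable = total - 2 (network and broadcast)
Usable hosts: 524286


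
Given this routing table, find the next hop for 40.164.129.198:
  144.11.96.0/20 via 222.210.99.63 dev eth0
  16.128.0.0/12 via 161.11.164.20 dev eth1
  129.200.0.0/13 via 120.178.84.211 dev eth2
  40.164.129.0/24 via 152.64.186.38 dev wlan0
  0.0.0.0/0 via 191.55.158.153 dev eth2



Longest prefix match for 40.164.129.198:
  /20 144.11.96.0: no
  /12 16.128.0.0: no
  /13 129.200.0.0: no
  /24 40.164.129.0: MATCH
  /0 0.0.0.0: MATCH
Selected: next-hop 152.64.186.38 via wlan0 (matched /24)


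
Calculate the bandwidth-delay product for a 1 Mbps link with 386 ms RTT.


BDP = bandwidth * RTT
= 1 Mbps * 386 ms
= 1 * 1e6 * 386 / 1000 bits
= 386000 bits
= 48250 bytes
= 47.1191 KB
BDP = 386000 bits (48250 bytes)


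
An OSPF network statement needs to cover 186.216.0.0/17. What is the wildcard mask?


Subnet mask: 255.255.128.0
Wildcard = 255.255.255.255 - subnet mask
255 - 255 = 0
255 - 255 = 0
255 - 128 = 127
255 - 0 = 255
Wildcard: 0.0.127.255


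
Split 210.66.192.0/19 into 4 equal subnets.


New prefix = 19 + 2 = 21
Each subnet has 2048 addresses
  210.66.192.0/21
  210.66.200.0/21
  210.66.208.0/21
  210.66.216.0/21
Subnets: 210.66.192.0/21, 210.66.200.0/21, 210.66.208.0/21, 210.66.216.0/21


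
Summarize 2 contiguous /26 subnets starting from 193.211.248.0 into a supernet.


Original prefix: /26
Number of subnets: 2 = 2^1
New prefix = 26 - 1 = 25
Supernet: 193.211.248.0/25


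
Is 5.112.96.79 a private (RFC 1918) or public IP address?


RFC 1918 private ranges:
  10.0.0.0/8 (10.0.0.0 - 10.255.255.255)
  172.16.0.0/12 (172.16.0.0 - 172.31.255.255)
  192.168.0.0/16 (192.168.0.0 - 192.168.255.255)
Public (not in any RFC 1918 range)


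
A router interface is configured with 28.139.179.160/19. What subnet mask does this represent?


/19 means 19 network bits, 13 host bits
Binary: 11111111111111111110000000000000
Mask: 255.255.224.0


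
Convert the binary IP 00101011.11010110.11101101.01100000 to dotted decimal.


00101011 = 43
11010110 = 214
11101101 = 237
01100000 = 96
IP: 43.214.237.96


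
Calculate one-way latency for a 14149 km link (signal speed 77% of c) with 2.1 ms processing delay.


Speed = 0.77 * 3e5 km/s = 231000 km/s
Propagation delay = 14149 / 231000 = 0.0613 s = 61.2511 ms
Processing delay = 2.1 ms
Total one-way latency = 63.3511 ms


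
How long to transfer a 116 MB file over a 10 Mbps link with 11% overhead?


Effective throughput = 10 * (1 - 11/100) = 8.9 Mbps
File size in Mb = 116 * 8 = 928 Mb
Time = 928 / 8.9
Time = 104.2697 seconds


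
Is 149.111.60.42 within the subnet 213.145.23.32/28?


Subnet network: 213.145.23.32
Test IP AND mask: 149.111.60.32
No, 149.111.60.42 is not in 213.145.23.32/28


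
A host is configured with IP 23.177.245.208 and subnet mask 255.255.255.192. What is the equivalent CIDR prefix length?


Binary: 11111111.11111111.11111111.11000000
Count leading 1s
Prefix: /26


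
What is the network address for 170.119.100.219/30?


IP:   10101010.01110111.01100100.11011011
Mask: 11111111.11111111.11111111.11111100
AND operation:
Net:  10101010.01110111.01100100.11011000
Network: 170.119.100.216/30


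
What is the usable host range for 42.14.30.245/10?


Network: 42.0.0.0
Broadcast: 42.63.255.255
First usable = network + 1
Last usable = broadcast - 1
Range: 42.0.0.1 to 42.63.255.254


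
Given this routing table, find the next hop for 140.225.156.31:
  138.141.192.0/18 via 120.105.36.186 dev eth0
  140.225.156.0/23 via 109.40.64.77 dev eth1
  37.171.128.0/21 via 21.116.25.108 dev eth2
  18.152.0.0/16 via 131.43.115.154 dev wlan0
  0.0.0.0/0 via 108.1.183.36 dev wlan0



Longest prefix match for 140.225.156.31:
  /18 138.141.192.0: no
  /23 140.225.156.0: MATCH
  /21 37.171.128.0: no
  /16 18.152.0.0: no
  /0 0.0.0.0: MATCH
Selected: next-hop 109.40.64.77 via eth1 (matched /23)


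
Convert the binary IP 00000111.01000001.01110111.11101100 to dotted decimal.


00000111 = 7
01000001 = 65
01110111 = 119
11101100 = 236
IP: 7.65.119.236


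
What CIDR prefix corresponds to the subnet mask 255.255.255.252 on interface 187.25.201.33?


Binary: 11111111.11111111.11111111.11111100
Count leading 1s
Prefix: /30


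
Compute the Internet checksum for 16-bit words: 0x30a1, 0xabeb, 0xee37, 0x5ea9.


Sum all words (with carry folding):
+ 0x30a1 = 0x30a1
+ 0xabeb = 0xdc8c
+ 0xee37 = 0xcac4
+ 0x5ea9 = 0x296e
One's complement: ~0x296e
Checksum = 0xd691


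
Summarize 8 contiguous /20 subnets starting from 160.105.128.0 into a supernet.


Original prefix: /20
Number of subnets: 8 = 2^3
New prefix = 20 - 3 = 17
Supernet: 160.105.128.0/17


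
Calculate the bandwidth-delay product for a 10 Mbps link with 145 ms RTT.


BDP = bandwidth * RTT
= 10 Mbps * 145 ms
= 10 * 1e6 * 145 / 1000 bits
= 1450000 bits
= 181250 bytes
= 177.002 KB
BDP = 1450000 bits (181250 bytes)


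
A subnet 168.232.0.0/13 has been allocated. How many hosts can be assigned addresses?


Host bits = 32 - 13 = 19
Total addresses = 2^19 = 524288
Usable = total - 2 (network and broadcast)
Usable hosts: 524286


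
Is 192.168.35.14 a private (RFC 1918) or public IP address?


RFC 1918 private ranges:
  10.0.0.0/8 (10.0.0.0 - 10.255.255.255)
  172.16.0.0/12 (172.16.0.0 - 172.31.255.255)
  192.168.0.0/16 (192.168.0.0 - 192.168.255.255)
Private (in 192.168.0.0/16)


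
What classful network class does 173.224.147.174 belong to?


First octet: 173
Binary: 10101101
10xxxxxx -> Class B (128-191)
Class B, default mask 255.255.0.0 (/16)


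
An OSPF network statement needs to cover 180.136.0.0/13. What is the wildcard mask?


Subnet mask: 255.248.0.0
Wildcard = 255.255.255.255 - subnet mask
255 - 255 = 0
255 - 248 = 7
255 - 0 = 255
255 - 0 = 255
Wildcard: 0.7.255.255


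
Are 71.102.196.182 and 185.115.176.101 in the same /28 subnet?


Mask: 255.255.255.240
71.102.196.182 AND mask = 71.102.196.176
185.115.176.101 AND mask = 185.115.176.96
No, different subnets (71.102.196.176 vs 185.115.176.96)


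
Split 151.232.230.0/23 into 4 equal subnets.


New prefix = 23 + 2 = 25
Each subnet has 128 addresses
  151.232.230.0/25
  151.232.230.128/25
  151.232.231.0/25
  151.232.231.128/25
Subnets: 151.232.230.0/25, 151.232.230.128/25, 151.232.231.0/25, 151.232.231.128/25


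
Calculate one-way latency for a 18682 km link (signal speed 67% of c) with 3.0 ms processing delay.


Speed = 0.67 * 3e5 km/s = 201000 km/s
Propagation delay = 18682 / 201000 = 0.0929 s = 92.9453 ms
Processing delay = 3.0 ms
Total one-way latency = 95.9453 ms


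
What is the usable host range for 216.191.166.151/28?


Network: 216.191.166.144
Broadcast: 216.191.166.159
First usable = network + 1
Last usable = broadcast - 1
Range: 216.191.166.145 to 216.191.166.158


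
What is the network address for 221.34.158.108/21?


IP:   11011101.00100010.10011110.01101100
Mask: 11111111.11111111.11111000.00000000
AND operation:
Net:  11011101.00100010.10011000.00000000
Network: 221.34.152.0/21


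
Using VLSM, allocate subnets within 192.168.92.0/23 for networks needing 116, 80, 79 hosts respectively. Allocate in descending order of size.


116 hosts -> /25 (126 usable): 192.168.92.0/25
80 hosts -> /25 (126 usable): 192.168.92.128/25
79 hosts -> /25 (126 usable): 192.168.93.0/25
Allocation: 192.168.92.0/25 (116 hosts, 126 usable); 192.168.92.128/25 (80 hosts, 126 usable); 192.168.93.0/25 (79 hosts, 126 usable)


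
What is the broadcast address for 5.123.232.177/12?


Network: 5.112.0.0/12
Host bits = 20
Set all host bits to 1:
Broadcast: 5.127.255.255


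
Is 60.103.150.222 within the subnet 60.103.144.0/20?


Subnet network: 60.103.144.0
Test IP AND mask: 60.103.144.0
Yes, 60.103.150.222 is in 60.103.144.0/20


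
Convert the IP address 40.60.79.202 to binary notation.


40 = 00101000
60 = 00111100
79 = 01001111
202 = 11001010
Binary: 00101000.00111100.01001111.11001010


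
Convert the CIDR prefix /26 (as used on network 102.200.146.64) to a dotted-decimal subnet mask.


/26 means 26 network bits, 6 host bits
Binary: 11111111111111111111111111000000
Mask: 255.255.255.192


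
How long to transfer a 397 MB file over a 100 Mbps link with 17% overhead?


Effective throughput = 100 * (1 - 17/100) = 83 Mbps
File size in Mb = 397 * 8 = 3176 Mb
Time = 3176 / 83
Time = 38.2651 seconds


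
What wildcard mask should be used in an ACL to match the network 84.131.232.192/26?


Subnet mask: 255.255.255.192
Wildcard = 255.255.255.255 - subnet mask
255 - 255 = 0
255 - 255 = 0
255 - 255 = 0
255 - 192 = 63
Wildcard: 0.0.0.63


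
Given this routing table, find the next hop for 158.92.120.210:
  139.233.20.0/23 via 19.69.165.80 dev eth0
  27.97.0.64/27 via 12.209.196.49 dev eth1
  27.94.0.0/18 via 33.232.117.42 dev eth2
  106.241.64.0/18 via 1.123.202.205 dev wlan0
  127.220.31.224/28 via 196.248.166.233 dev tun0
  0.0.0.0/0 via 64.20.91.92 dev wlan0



Longest prefix match for 158.92.120.210:
  /23 139.233.20.0: no
  /27 27.97.0.64: no
  /18 27.94.0.0: no
  /18 106.241.64.0: no
  /28 127.220.31.224: no
  /0 0.0.0.0: MATCH
Selected: next-hop 64.20.91.92 via wlan0 (matched /0)


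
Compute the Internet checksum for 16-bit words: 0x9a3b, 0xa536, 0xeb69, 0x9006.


Sum all words (with carry folding):
+ 0x9a3b = 0x9a3b
+ 0xa536 = 0x3f72
+ 0xeb69 = 0x2adc
+ 0x9006 = 0xbae2
One's complement: ~0xbae2
Checksum = 0x451d


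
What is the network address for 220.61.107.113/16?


IP:   11011100.00111101.01101011.01110001
Mask: 11111111.11111111.00000000.00000000
AND operation:
Net:  11011100.00111101.00000000.00000000
Network: 220.61.0.0/16


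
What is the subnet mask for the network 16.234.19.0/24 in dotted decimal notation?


/24 means 24 network bits, 8 host bits
Binary: 11111111111111111111111100000000
Mask: 255.255.255.0


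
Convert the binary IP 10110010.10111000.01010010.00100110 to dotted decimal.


10110010 = 178
10111000 = 184
01010010 = 82
00100110 = 38
IP: 178.184.82.38


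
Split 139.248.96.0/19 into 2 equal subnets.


New prefix = 19 + 1 = 20
Each subnet has 4096 addresses
  139.248.96.0/20
  139.248.112.0/20
Subnets: 139.248.96.0/20, 139.248.112.0/20


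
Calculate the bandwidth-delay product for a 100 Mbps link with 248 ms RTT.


BDP = bandwidth * RTT
= 100 Mbps * 248 ms
= 100 * 1e6 * 248 / 1000 bits
= 24800000 bits
= 3100000 bytes
= 3027.3438 KB
BDP = 24800000 bits (3100000 bytes)


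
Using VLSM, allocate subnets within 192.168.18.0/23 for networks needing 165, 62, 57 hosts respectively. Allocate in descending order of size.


165 hosts -> /24 (254 usable): 192.168.18.0/24
62 hosts -> /26 (62 usable): 192.168.19.0/26
57 hosts -> /26 (62 usable): 192.168.19.64/26
Allocation: 192.168.18.0/24 (165 hosts, 254 usable); 192.168.19.0/26 (62 hosts, 62 usable); 192.168.19.64/26 (57 hosts, 62 usable)


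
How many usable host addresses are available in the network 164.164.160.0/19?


Host bits = 32 - 19 = 13
Total addresses = 2^13 = 8192
Usable = total - 2 (network and broadcast)
Usable hosts: 8190


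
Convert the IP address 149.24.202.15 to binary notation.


149 = 10010101
24 = 00011000
202 = 11001010
15 = 00001111
Binary: 10010101.00011000.11001010.00001111


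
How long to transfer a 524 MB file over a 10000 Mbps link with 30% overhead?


Effective throughput = 10000 * (1 - 30/100) = 7000 Mbps
File size in Mb = 524 * 8 = 4192 Mb
Time = 4192 / 7000
Time = 0.5989 seconds


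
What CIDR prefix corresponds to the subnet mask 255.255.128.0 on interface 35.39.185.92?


Binary: 11111111.11111111.10000000.00000000
Count leading 1s
Prefix: /17


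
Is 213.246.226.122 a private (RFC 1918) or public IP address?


RFC 1918 private ranges:
  10.0.0.0/8 (10.0.0.0 - 10.255.255.255)
  172.16.0.0/12 (172.16.0.0 - 172.31.255.255)
  192.168.0.0/16 (192.168.0.0 - 192.168.255.255)
Public (not in any RFC 1918 range)
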